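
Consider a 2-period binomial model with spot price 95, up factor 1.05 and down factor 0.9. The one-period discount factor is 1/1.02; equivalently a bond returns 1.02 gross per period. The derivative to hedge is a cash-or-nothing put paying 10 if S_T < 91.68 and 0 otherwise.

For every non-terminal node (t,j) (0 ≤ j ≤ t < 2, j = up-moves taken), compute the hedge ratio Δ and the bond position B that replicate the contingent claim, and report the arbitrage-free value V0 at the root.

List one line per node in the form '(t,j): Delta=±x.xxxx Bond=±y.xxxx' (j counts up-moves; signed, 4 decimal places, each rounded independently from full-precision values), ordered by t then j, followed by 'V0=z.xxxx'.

Risk-neutral probability p* = (R−d)/(u−d) = (1.02−0.9)/(1.05−0.9) = 0.8000.
Payoff layer (t=2): V(2,0)=10.0000, V(2,1)=10.0000, V(2,2)=0.0000
  t=1,j=0: stock 85.5000 → up 89.7750 (V=10.0000), down 76.9500 (V=10.0000). Price 9.8039; hedge Δ=0.0000, bond B=9.8039.
  t=1,j=1: stock 99.7500 → up 104.7375 (V=0.0000), down 89.7750 (V=10.0000). Price 1.9608; hedge Δ=-0.6683, bond B=68.6275.
  t=0,j=0: stock 95.0000 → up 99.7500 (V=1.9608), down 85.5000 (V=9.8039). Price 3.4602; hedge Δ=-0.5504, bond B=55.7478.
Root portfolio cost Δ·95+B reproduces V0=3.4602.

(0,0): Delta=-0.5504 Bond=55.7478
(1,0): Delta=0.0000 Bond=9.8039
(1,1): Delta=-0.6683 Bond=68.6275
V0=3.4602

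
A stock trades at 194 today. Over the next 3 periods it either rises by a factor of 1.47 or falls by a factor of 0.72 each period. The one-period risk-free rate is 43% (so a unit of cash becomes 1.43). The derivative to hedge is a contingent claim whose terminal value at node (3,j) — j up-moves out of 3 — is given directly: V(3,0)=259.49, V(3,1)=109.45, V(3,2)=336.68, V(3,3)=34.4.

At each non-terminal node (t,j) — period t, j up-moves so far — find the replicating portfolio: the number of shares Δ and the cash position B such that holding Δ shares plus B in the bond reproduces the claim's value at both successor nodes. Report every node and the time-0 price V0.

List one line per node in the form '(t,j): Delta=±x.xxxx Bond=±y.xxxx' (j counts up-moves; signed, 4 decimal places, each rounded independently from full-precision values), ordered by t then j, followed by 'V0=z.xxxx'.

The replicating-portfolio and risk-neutral prices coincide; use p* = (1.43−0.72)/(1.47−0.72) = 0.9467 for the latter.
Terminal payoffs: V(3,0)=259.4900, V(3,1)=109.4500, V(3,2)=336.6800, V(3,3)=34.4000
Node (2,0) S=100.5696: V=(p*·109.4500+(1−p*)·259.4900)/1.43=82.1344; Δ=(109.4500−259.4900)/(147.8373−72.4101)=-1.9892; B=V−Δ·S=282.1877
Node (2,1) S=205.3296: V=(p*·336.6800+(1−p*)·109.4500)/1.43=226.9658; Δ=(336.6800−109.4500)/(301.8345−147.8373)=1.4755; B=V−Δ·S=-76.0076
Node (2,2) S=419.2146: V=(p*·34.4000+(1−p*)·336.6800)/1.43=35.3298; Δ=(34.4000−336.6800)/(616.2455−301.8345)=-0.9614; B=V−Δ·S=438.3698
Node (1,0) S=139.6800: V=(p*·226.9658+(1−p*)·82.1344)/1.43=153.3157; Δ=(226.9658−82.1344)/(205.3296−100.5696)=1.3825; B=V−Δ·S=-39.7929
Node (1,1) S=285.1800: V=(p*·35.3298+(1−p*)·226.9658)/1.43=31.8534; Δ=(35.3298−226.9658)/(419.2146−205.3296)=-0.8960; B=V−Δ·S=287.3681
Node (0,0) S=194.0000: V=(p*·31.8534+(1−p*)·153.3157)/1.43=26.8052; Δ=(31.8534−153.3157)/(285.1800−139.6800)=-0.8348; B=V−Δ·S=188.7549
Each (Δ,B) replicates both successor values, so the strategy is self-financing and V0 is arbitrage-free.

(0,0): Delta=-0.8348 Bond=188.7549
(1,0): Delta=1.3825 Bond=-39.7929
(1,1): Delta=-0.8960 Bond=287.3681
(2,0): Delta=-1.9892 Bond=282.1877
(2,1): Delta=1.4755 Bond=-76.0076
(2,2): Delta=-0.9614 Bond=438.3698
V0=26.8052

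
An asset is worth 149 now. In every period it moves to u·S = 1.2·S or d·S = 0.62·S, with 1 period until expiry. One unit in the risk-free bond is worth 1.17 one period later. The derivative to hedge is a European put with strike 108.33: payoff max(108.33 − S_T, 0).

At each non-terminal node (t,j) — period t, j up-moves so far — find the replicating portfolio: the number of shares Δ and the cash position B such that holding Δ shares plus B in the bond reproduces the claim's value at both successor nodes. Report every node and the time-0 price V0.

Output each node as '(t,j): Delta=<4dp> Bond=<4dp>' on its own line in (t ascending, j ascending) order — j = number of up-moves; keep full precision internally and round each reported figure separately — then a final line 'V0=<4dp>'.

(0,0): Delta=-0.1846 Bond=28.2051
V0=0.7051

No-arbitrage ⇒ martingale measure with p* = (R−d)/(u−d) = 0.9483.
Terminal payoffs: V(1,0)=15.9500, V(1,1)=0.0000
Node (0,0) S=149.0000: V=(p*·0.0000+(1−p*)·15.9500)/1.17=0.7051; Δ=(0.0000−15.9500)/(178.8000−92.3800)=-0.1846; B=V−Δ·S=28.2051
Self-financing check: at every node Δ·S+B equals the discounted successor values.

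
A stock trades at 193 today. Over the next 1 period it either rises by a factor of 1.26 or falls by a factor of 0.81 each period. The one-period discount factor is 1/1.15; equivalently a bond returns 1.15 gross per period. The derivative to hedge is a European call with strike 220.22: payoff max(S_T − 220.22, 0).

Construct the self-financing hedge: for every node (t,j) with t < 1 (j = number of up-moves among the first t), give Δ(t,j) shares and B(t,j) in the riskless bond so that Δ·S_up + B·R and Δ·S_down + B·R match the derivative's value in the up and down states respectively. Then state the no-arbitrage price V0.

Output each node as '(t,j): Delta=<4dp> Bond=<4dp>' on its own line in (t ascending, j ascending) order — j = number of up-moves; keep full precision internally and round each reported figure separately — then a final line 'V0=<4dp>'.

No-arbitrage ⇒ martingale measure with p* = (R−d)/(u−d) = 0.7556.
Terminal values V(1,·): V(1,0)=0.0000, V(1,1)=22.9600
  t=0,j=0: stock 193.0000 → up 243.1800 (V=22.9600), down 156.3300 (V=0.0000). Price 15.0848; hedge Δ=0.2644, bond B=-35.9374.
Root portfolio cost Δ·193+B reproduces V0=15.0848.

(0,0): Delta=0.2644 Bond=-35.9374
V0=15.0848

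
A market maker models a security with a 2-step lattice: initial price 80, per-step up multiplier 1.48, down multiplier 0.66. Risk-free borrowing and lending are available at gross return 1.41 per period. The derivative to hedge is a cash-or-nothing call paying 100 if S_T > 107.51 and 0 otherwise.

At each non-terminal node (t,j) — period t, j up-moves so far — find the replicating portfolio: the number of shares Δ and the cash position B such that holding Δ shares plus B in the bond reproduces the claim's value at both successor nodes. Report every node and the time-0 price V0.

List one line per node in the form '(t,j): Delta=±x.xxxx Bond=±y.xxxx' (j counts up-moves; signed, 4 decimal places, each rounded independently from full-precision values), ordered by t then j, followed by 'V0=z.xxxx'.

Since d<R<u, set p* = (R−d)/(u−d) = 0.9146; price each node as the discounted p*-expectation of its children.
Terminal payoffs: V(2,0)=0.0000, V(2,1)=0.0000, V(2,2)=100.0000
(1,0): S=52.8000. Δ = (V_up−V_dn)/(S_up−S_dn) = (0.0000−0.0000)/(78.1440−34.8480) = 0.0000. V = [p*·0.0000 + (1−p*)·0.0000]/1.41 = 0.0000. B = V − Δ·S = 0.0000.
(1,1): S=118.4000. Δ = (V_up−V_dn)/(S_up−S_dn) = (100.0000−0.0000)/(175.2320−78.1440) = 1.0300. V = [p*·100.0000 + (1−p*)·0.0000]/1.41 = 64.8677. B = V − Δ·S = -57.0835.
(0,0): S=80.0000. Δ = (V_up−V_dn)/(S_up−S_dn) = (64.8677−0.0000)/(118.4000−52.8000) = 0.9888. V = [p*·64.8677 + (1−p*)·0.0000]/1.41 = 42.0781. B = V − Δ·S = -37.0288.
The time-0 hedge costs 42.0781, which is the no-arbitrage price.

(0,0): Delta=0.9888 Bond=-37.0288
(1,0): Delta=0.0000 Bond=0.0000
(1,1): Delta=1.0300 Bond=-57.0835
V0=42.0781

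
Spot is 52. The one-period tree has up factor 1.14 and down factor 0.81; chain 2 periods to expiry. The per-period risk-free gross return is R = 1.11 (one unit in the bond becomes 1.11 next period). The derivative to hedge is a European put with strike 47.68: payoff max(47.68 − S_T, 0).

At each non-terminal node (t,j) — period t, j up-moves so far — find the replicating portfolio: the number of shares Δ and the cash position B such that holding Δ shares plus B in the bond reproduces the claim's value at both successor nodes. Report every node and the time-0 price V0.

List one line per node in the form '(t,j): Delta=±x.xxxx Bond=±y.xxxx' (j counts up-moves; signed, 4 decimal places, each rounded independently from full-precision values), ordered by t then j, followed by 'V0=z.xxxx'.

(0,0): Delta=-0.0647 Bond=3.4570
(1,0): Delta=-0.9758 Bond=42.2102
(1,1): Delta=0.0000 Bond=0.0000
V0=0.0910

Since d<R<u, set p* = (R−d)/(u−d) = 0.9091; price each node as the discounted p*-expectation of its children.
Payoff layer (t=2): V(2,0)=13.5628, V(2,1)=0.0000, V(2,2)=0.0000
  t=1,j=0: stock 42.1200 → up 48.0168 (V=0.0000), down 34.1172 (V=13.5628). Price 1.1108; hedge Δ=-0.9758, bond B=42.2102.
  t=1,j=1: stock 59.2800 → up 67.5792 (V=0.0000), down 48.0168 (V=0.0000). Price 0.0000; hedge Δ=0.0000, bond B=0.0000.
  t=0,j=0: stock 52.0000 → up 59.2800 (V=0.0000), down 42.1200 (V=1.1108). Price 0.0910; hedge Δ=-0.0647, bond B=3.4570.
Self-financing check: at every node Δ·S+B equals the discounted successor values.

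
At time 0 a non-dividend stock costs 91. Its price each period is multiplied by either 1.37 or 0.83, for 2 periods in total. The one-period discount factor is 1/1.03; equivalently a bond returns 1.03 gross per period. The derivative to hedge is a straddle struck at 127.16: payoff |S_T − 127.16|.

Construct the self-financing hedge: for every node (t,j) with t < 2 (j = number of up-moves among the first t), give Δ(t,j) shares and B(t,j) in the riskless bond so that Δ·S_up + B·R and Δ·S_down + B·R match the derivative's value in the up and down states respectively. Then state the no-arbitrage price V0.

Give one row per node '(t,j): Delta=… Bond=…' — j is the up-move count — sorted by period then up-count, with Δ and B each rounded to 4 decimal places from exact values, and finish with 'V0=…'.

Risk-neutral probability p* = (R−d)/(u−d) = (1.03−0.83)/(1.37−0.83) = 0.3704.
Terminal values V(2,·): V(2,0)=64.4701, V(2,1)=23.6839, V(2,2)=43.6379
Node (1,0) S=75.5300: V=(p*·23.6839+(1−p*)·64.4701)/1.03=47.9263; Δ=(23.6839−64.4701)/(103.4761−62.6899)=-1.0000; B=V−Δ·S=123.4563
Node (1,1) S=124.6700: V=(p*·43.6379+(1−p*)·23.6839)/1.03=30.1692; Δ=(43.6379−23.6839)/(170.7979−103.4761)=0.2964; B=V−Δ·S=-6.7827
Node (0,0) S=91.0000: V=(p*·30.1692+(1−p*)·47.9263)/1.03=40.1452; Δ=(30.1692−47.9263)/(124.6700−75.5300)=-0.3614; B=V−Δ·S=73.0288
Each (Δ,B) replicates both successor values, so the strategy is self-financing and V0 is arbitrage-free.

(0,0): Delta=-0.3614 Bond=73.0288
(1,0): Delta=-1.0000 Bond=123.4563
(1,1): Delta=0.2964 Bond=-6.7827
V0=40.1452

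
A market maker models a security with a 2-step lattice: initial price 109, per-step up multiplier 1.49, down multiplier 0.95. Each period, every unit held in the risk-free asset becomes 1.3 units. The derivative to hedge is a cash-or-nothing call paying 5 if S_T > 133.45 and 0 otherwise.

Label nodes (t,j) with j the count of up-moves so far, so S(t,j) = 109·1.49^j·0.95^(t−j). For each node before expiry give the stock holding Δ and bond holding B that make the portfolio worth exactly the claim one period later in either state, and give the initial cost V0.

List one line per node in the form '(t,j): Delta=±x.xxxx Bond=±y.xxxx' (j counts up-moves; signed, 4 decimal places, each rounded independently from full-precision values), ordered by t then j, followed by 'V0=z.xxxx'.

(0,0): Delta=0.0230 Bond=0.0862
(1,0): Delta=0.0894 Bond=-6.7664
(1,1): Delta=0.0000 Bond=3.8462
V0=2.5923

Since d<R<u, set p* = (R−d)/(u−d) = 0.6481; price each node as the discounted p*-expectation of its children.
Payoff layer (t=2): V(2,0)=0.0000, V(2,1)=5.0000, V(2,2)=5.0000
(1,0): S=103.5500. Δ = (V_up−V_dn)/(S_up−S_dn) = (5.0000−0.0000)/(154.2895−98.3725) = 0.0894. V = [p*·5.0000 + (1−p*)·0.0000]/1.3 = 2.4929. B = V − Δ·S = -6.7664.
(1,1): S=162.4100. Δ = (V_up−V_dn)/(S_up−S_dn) = (5.0000−5.0000)/(241.9909−154.2895) = 0.0000. V = [p*·5.0000 + (1−p*)·5.0000]/1.3 = 3.8462. B = V − Δ·S = 3.8462.
(0,0): S=109.0000. Δ = (V_up−V_dn)/(S_up−S_dn) = (3.8462−2.4929)/(162.4100−103.5500) = 0.0230. V = [p*·3.8462 + (1−p*)·2.4929]/1.3 = 2.5923. B = V − Δ·S = 0.0862.
The time-0 hedge costs 2.5923, which is the no-arbitrage price.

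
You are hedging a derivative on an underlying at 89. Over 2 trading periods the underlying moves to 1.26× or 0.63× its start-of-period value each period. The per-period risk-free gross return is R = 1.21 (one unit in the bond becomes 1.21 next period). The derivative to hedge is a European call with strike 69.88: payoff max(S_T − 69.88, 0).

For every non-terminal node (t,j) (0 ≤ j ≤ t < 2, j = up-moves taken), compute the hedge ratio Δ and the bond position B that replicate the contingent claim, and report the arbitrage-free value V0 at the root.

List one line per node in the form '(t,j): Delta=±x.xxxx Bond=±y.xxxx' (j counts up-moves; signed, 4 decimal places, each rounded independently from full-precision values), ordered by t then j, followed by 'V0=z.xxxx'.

The replicating-portfolio and risk-neutral prices coincide; use p* = (1.21−0.63)/(1.26−0.63) = 0.9206 for the latter.
Terminal values V(2,·): V(2,0)=0.0000, V(2,1)=0.7682, V(2,2)=71.4164
(1,0): S=56.0700. Δ = (V_up−V_dn)/(S_up−S_dn) = (0.7682−0.0000)/(70.6482−35.3241) = 0.0217. V = [p*·0.7682 + (1−p*)·0.0000]/1.21 = 0.5845. B = V − Δ·S = -0.6349.
(1,1): S=112.1400. Δ = (V_up−V_dn)/(S_up−S_dn) = (71.4164−0.7682)/(141.2964−70.6482) = 1.0000. V = [p*·71.4164 + (1−p*)·0.7682]/1.21 = 54.3879. B = V − Δ·S = -57.7521.
(0,0): S=89.0000. Δ = (V_up−V_dn)/(S_up−S_dn) = (54.3879−0.5845)/(112.1400−56.0700) = 0.9596. V = [p*·54.3879 + (1−p*)·0.5845]/1.21 = 41.4197. B = V − Δ·S = -43.9826.
Self-financing check: at every node Δ·S+B equals the discounted successor values.

(0,0): Delta=0.9596 Bond=-43.9826
(1,0): Delta=0.0217 Bond=-0.6349
(1,1): Delta=1.0000 Bond=-57.7521
V0=41.4197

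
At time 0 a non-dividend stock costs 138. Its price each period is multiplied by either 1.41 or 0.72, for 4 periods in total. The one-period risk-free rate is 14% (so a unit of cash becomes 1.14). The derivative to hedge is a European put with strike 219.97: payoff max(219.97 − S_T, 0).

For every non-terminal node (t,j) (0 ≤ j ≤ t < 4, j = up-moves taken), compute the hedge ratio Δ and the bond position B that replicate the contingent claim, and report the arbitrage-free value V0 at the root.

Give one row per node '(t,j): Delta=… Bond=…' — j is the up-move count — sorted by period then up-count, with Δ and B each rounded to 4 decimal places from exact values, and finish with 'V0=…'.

No-arbitrage ⇒ martingale measure with p* = (R−d)/(u−d) = 0.6087.
At expiry t=4: V(4,0)=182.8841, V(4,1)=147.3434, V(4,2)=77.7429, V(4,3)=0.0000, V(4,4)=0.0000
(3,0): S=51.5082. Δ = (V_up−V_dn)/(S_up−S_dn) = (147.3434−182.8841)/(72.6266−37.0859) = -1.0000. V = [p*·147.3434 + (1−p*)·182.8841]/1.14 = 141.4479. B = V − Δ·S = 192.9561.
(3,1): S=100.8703. Δ = (V_up−V_dn)/(S_up−S_dn) = (77.7429−147.3434)/(142.2271−72.6266) = -1.0000. V = [p*·77.7429 + (1−p*)·147.3434]/1.14 = 92.0859. B = V − Δ·S = 192.9561.
(3,2): S=197.5376. Δ = (V_up−V_dn)/(S_up−S_dn) = (0.0000−77.7429)/(278.5280−142.2271) = -0.5704. V = [p*·0.0000 + (1−p*)·77.7429]/1.14 = 26.6852. B = V − Δ·S = 139.3561.
(3,3): S=386.8445. Δ = (V_up−V_dn)/(S_up−S_dn) = (0.0000−0.0000)/(545.4507−278.5280) = 0.0000. V = [p*·0.0000 + (1−p*)·0.0000]/1.14 = 0.0000. B = V − Δ·S = 0.0000.
(2,0): S=71.5392. Δ = (V_up−V_dn)/(S_up−S_dn) = (92.0859−141.4479)/(100.8703−51.5082) = -1.0000. V = [p*·92.0859 + (1−p*)·141.4479]/1.14 = 97.7206. B = V − Δ·S = 169.2598.
(2,1): S=140.0976. Δ = (V_up−V_dn)/(S_up−S_dn) = (26.6852−92.0859)/(197.5376−100.8703) = -0.6766. V = [p*·26.6852 + (1−p*)·92.0859]/1.14 = 45.8568. B = V − Δ·S = 140.6404.
(2,2): S=274.3578. Δ = (V_up−V_dn)/(S_up−S_dn) = (0.0000−26.6852)/(386.8445−197.5376) = -0.1410. V = [p*·0.0000 + (1−p*)·26.6852]/1.14 = 9.1597. B = V − Δ·S = 47.8339.
(1,0): S=99.3600. Δ = (V_up−V_dn)/(S_up−S_dn) = (45.8568−97.7206)/(140.0976−71.5392) = -0.7565. V = [p*·45.8568 + (1−p*)·97.7206]/1.14 = 58.0275. B = V − Δ·S = 133.1923.
(1,1): S=194.5800. Δ = (V_up−V_dn)/(S_up−S_dn) = (9.1597−45.8568)/(274.3578−140.0976) = -0.2733. V = [p*·9.1597 + (1−p*)·45.8568]/1.14 = 20.6311. B = V − Δ·S = 73.8153.
(0,0): S=138.0000. Δ = (V_up−V_dn)/(S_up−S_dn) = (20.6311−58.0275)/(194.5800−99.3600) = -0.3927. V = [p*·20.6311 + (1−p*)·58.0275]/1.14 = 30.9337. B = V − Δ·S = 85.1314.
Each (Δ,B) replicates both successor values, so the strategy is self-financing and V0 is arbitrage-free.

(0,0): Delta=-0.3927 Bond=85.1314
(1,0): Delta=-0.7565 Bond=133.1923
(1,1): Delta=-0.2733 Bond=73.8153
(2,0): Delta=-1.0000 Bond=169.2598
(2,1): Delta=-0.6766 Bond=140.6404
(2,2): Delta=-0.1410 Bond=47.8339
(3,0): Delta=-1.0000 Bond=192.9561
(3,1): Delta=-1.0000 Bond=192.9561
(3,2): Delta=-0.5704 Bond=139.3561
(3,3): Delta=0.0000 Bond=0.0000
V0=30.9337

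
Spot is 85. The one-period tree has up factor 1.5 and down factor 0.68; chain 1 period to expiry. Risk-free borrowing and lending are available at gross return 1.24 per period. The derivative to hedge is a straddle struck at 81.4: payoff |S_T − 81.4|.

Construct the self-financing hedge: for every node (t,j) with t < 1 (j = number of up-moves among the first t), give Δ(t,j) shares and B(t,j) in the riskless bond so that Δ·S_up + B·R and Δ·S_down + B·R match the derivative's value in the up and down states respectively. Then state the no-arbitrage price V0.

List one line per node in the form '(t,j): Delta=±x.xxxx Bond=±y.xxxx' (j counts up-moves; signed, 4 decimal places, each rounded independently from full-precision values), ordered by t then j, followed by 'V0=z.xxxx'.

No-arbitrage ⇒ martingale measure with p* = (R−d)/(u−d) = 0.6829.
At expiry t=1: V(1,0)=23.6000, V(1,1)=46.1000
  t=0,j=0: stock 85.0000 → up 127.5000 (V=46.1000), down 57.8000 (V=23.6000). Price 31.4241; hedge Δ=0.3228, bond B=3.9851.
Check: Δ(0,0)·S0 + B(0,0) = 31.4241 = V0.

(0,0): Delta=0.3228 Bond=3.9851
V0=31.4241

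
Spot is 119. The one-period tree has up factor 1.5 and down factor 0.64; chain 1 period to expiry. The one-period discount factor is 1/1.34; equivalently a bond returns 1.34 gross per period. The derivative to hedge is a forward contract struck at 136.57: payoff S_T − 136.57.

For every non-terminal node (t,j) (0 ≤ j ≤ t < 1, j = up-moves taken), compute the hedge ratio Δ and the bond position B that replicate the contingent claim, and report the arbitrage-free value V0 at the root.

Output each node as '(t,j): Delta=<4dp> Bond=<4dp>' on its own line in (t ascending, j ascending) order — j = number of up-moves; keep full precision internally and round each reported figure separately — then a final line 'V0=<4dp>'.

No-arbitrage ⇒ martingale measure with p* = (R−d)/(u−d) = 0.8140.
Terminal values V(1,·): V(1,0)=-60.4100, V(1,1)=41.9300
  t=0,j=0: stock 119.0000 → up 178.5000 (V=41.9300), down 76.1600 (V=-60.4100). Price 17.0821; hedge Δ=1.0000, bond B=-101.9179.
Each (Δ,B) replicates both successor values, so the strategy is self-financing and V0 is arbitrage-free.

(0,0): Delta=1.0000 Bond=-101.9179
V0=17.0821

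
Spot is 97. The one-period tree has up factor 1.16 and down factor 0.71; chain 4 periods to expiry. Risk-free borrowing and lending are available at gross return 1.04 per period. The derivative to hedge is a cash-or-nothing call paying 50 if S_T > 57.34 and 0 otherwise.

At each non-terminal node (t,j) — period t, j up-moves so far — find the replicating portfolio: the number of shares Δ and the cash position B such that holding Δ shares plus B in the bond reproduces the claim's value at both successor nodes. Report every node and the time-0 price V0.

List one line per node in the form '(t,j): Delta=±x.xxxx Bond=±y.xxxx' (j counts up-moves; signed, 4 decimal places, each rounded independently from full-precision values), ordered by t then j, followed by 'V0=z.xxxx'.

(0,0): Delta=0.1593 Bond=24.6935
(1,0): Delta=0.5834 Bond=-3.5253
(1,1): Delta=0.0649 Bond=36.3018
(2,0): Delta=1.6023 Bond=-53.4873
(2,1): Delta=0.3566 Bond=14.4505
(2,2): Delta=0.0000 Bond=46.2278
(3,0): Delta=0.0000 Bond=0.0000
(3,1): Delta=1.9589 Bond=-75.8547
(3,2): Delta=0.0000 Bond=48.0769
(3,3): Delta=0.0000 Bond=48.0769
V0=40.1467

Risk-neutral probability p* = (R−d)/(u−d) = (1.04−0.71)/(1.16−0.71) = 0.7333.
At expiry t=4: V(4,0)=0.0000, V(4,1)=0.0000, V(4,2)=50.0000, V(4,3)=50.0000, V(4,4)=50.0000
(3,0): S=34.7174. Δ = (V_up−V_dn)/(S_up−S_dn) = (0.0000−0.0000)/(40.2721−24.6493) = 0.0000. V = [p*·0.0000 + (1−p*)·0.0000]/1.04 = 0.0000. B = V − Δ·S = 0.0000.
(3,1): S=56.7213. Δ = (V_up−V_dn)/(S_up−S_dn) = (50.0000−0.0000)/(65.7967−40.2721) = 1.9589. V = [p*·50.0000 + (1−p*)·0.0000]/1.04 = 35.2564. B = V − Δ·S = -75.8547.
(3,2): S=92.6715. Δ = (V_up−V_dn)/(S_up−S_dn) = (50.0000−50.0000)/(107.4989−65.7967) = 0.0000. V = [p*·50.0000 + (1−p*)·50.0000]/1.04 = 48.0769. B = V − Δ·S = 48.0769.
(3,3): S=151.4069. Δ = (V_up−V_dn)/(S_up−S_dn) = (50.0000−50.0000)/(175.6320−107.4989) = 0.0000. V = [p*·50.0000 + (1−p*)·50.0000]/1.04 = 48.0769. B = V − Δ·S = 48.0769.
(2,0): S=48.8977. Δ = (V_up−V_dn)/(S_up−S_dn) = (35.2564−0.0000)/(56.7213−34.7174) = 1.6023. V = [p*·35.2564 + (1−p*)·0.0000]/1.04 = 24.8603. B = V − Δ·S = -53.4873.
(2,1): S=79.8892. Δ = (V_up−V_dn)/(S_up−S_dn) = (48.0769−35.2564)/(92.6715−56.7213) = 0.3566. V = [p*·48.0769 + (1−p*)·35.2564]/1.04 = 42.9405. B = V − Δ·S = 14.4505.
(2,2): S=130.5232. Δ = (V_up−V_dn)/(S_up−S_dn) = (48.0769−48.0769)/(151.4069−92.6715) = 0.0000. V = [p*·48.0769 + (1−p*)·48.0769]/1.04 = 46.2278. B = V − Δ·S = 46.2278.
(1,0): S=68.8700. Δ = (V_up−V_dn)/(S_up−S_dn) = (42.9405−24.8603)/(79.8892−48.8977) = 0.5834. V = [p*·42.9405 + (1−p*)·24.8603]/1.04 = 36.6530. B = V − Δ·S = -3.5253.
(1,1): S=112.5200. Δ = (V_up−V_dn)/(S_up−S_dn) = (46.2278−42.9405)/(130.5232−79.8892) = 0.0649. V = [p*·46.2278 + (1−p*)·42.9405]/1.04 = 43.6069. B = V − Δ·S = 36.3018.
(0,0): S=97.0000. Δ = (V_up−V_dn)/(S_up−S_dn) = (43.6069−36.6530)/(112.5200−68.8700) = 0.1593. V = [p*·43.6069 + (1−p*)·36.6530]/1.04 = 40.1467. B = V − Δ·S = 24.6935.
Check: Δ(0,0)·S0 + B(0,0) = 40.1467 = V0.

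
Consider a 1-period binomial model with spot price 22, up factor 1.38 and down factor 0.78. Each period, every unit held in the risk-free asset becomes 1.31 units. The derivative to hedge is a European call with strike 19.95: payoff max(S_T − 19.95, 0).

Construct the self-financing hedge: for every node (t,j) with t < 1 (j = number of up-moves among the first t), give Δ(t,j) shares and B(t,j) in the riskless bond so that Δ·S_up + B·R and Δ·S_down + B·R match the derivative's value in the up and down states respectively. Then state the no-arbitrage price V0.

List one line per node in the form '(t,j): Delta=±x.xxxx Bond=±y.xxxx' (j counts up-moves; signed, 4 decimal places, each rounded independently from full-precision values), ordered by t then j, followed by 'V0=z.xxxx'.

(0,0): Delta=0.7886 Bond=-10.3305
V0=7.0195

Since d<R<u, set p* = (R−d)/(u−d) = 0.8833; price each node as the discounted p*-expectation of its children.
Payoff layer (t=1): V(1,0)=0.0000, V(1,1)=10.4100
Node (0,0) S=22.0000: V=(p*·10.4100+(1−p*)·0.0000)/1.31=7.0195; Δ=(10.4100−0.0000)/(30.3600−17.1600)=0.7886; B=V−Δ·S=-10.3305
Each (Δ,B) replicates both successor values, so the strategy is self-financing and V0 is arbitrage-free.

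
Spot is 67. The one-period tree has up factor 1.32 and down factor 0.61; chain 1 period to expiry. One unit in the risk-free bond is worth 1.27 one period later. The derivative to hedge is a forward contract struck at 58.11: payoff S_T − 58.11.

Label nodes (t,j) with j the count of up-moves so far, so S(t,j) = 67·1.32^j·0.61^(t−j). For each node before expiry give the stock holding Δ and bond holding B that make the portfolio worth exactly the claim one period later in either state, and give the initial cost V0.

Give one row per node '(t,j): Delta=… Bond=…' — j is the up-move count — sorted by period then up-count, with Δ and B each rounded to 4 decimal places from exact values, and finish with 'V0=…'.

Risk-neutral probability p* = (R−d)/(u−d) = (1.27−0.61)/(1.32−0.61) = 0.9296.
Terminal payoffs: V(1,0)=-17.2400, V(1,1)=30.3300
(0,0): S=67.0000. Δ = (V_up−V_dn)/(S_up−S_dn) = (30.3300−-17.2400)/(88.4400−40.8700) = 1.0000. V = [p*·30.3300 + (1−p*)·-17.2400]/1.27 = 21.2441. B = V − Δ·S = -45.7559.
The time-0 hedge costs 21.2441, which is the no-arbitrage price.

(0,0): Delta=1.0000 Bond=-45.7559
V0=21.2441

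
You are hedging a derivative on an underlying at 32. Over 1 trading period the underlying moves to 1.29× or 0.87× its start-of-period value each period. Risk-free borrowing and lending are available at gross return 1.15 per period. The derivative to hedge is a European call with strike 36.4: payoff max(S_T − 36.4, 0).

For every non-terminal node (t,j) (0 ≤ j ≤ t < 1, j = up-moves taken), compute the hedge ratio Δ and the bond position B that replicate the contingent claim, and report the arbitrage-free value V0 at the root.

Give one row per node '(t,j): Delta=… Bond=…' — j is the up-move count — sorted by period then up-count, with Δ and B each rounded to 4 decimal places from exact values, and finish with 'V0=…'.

Risk-neutral probability p* = (R−d)/(u−d) = (1.15−0.87)/(1.29−0.87) = 0.6667.
Terminal payoffs: V(1,0)=0.0000, V(1,1)=4.8800
Node (0,0) S=32.0000: V=(p*·4.8800+(1−p*)·0.0000)/1.15=2.8290; Δ=(4.8800−0.0000)/(41.2800−27.8400)=0.3631; B=V−Δ·S=-8.7901
The time-0 hedge costs 2.8290, which is the no-arbitrage price.

(0,0): Delta=0.3631 Bond=-8.7901
V0=2.8290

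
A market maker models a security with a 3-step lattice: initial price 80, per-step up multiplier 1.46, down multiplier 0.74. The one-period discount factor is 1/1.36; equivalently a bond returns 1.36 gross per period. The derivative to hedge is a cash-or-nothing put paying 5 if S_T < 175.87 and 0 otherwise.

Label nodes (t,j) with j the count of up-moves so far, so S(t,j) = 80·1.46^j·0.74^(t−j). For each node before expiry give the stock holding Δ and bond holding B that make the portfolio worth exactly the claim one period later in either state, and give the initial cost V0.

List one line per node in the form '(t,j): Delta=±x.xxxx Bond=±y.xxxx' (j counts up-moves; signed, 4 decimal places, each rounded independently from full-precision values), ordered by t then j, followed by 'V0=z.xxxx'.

Under the risk-neutral measure, an up-move has probability p* = (R−d)/(u−d) = 0.8611 and values discount at R = 1.36.
At expiry t=3: V(3,0)=5.0000, V(3,1)=5.0000, V(3,2)=5.0000, V(3,3)=0.0000
(2,0): S=43.8080. Δ = (V_up−V_dn)/(S_up−S_dn) = (5.0000−5.0000)/(63.9597−32.4179) = 0.0000. V = [p*·5.0000 + (1−p*)·5.0000]/1.36 = 3.6765. B = V − Δ·S = 3.6765.
(2,1): S=86.4320. Δ = (V_up−V_dn)/(S_up−S_dn) = (5.0000−5.0000)/(126.1907−63.9597) = 0.0000. V = [p*·5.0000 + (1−p*)·5.0000]/1.36 = 3.6765. B = V − Δ·S = 3.6765.
(2,2): S=170.5280. Δ = (V_up−V_dn)/(S_up−S_dn) = (0.0000−5.0000)/(248.9709−126.1907) = -0.0407. V = [p*·0.0000 + (1−p*)·5.0000]/1.36 = 0.5106. B = V − Δ·S = 7.4551.
(1,0): S=59.2000. Δ = (V_up−V_dn)/(S_up−S_dn) = (3.6765−3.6765)/(86.4320−43.8080) = 0.0000. V = [p*·3.6765 + (1−p*)·3.6765]/1.36 = 2.7033. B = V − Δ·S = 2.7033.
(1,1): S=116.8000. Δ = (V_up−V_dn)/(S_up−S_dn) = (0.5106−3.6765)/(170.5280−86.4320) = -0.0376. V = [p*·0.5106 + (1−p*)·3.6765]/1.36 = 0.6988. B = V − Δ·S = 5.0958.
(0,0): S=80.0000. Δ = (V_up−V_dn)/(S_up−S_dn) = (0.6988−2.7033)/(116.8000−59.2000) = -0.0348. V = [p*·0.6988 + (1−p*)·2.7033]/1.36 = 0.7185. B = V − Δ·S = 3.5026.
Check: Δ(0,0)·S0 + B(0,0) = 0.7185 = V0.

(0,0): Delta=-0.0348 Bond=3.5026
(1,0): Delta=0.0000 Bond=2.7033
(1,1): Delta=-0.0376 Bond=5.0958
(2,0): Delta=0.0000 Bond=3.6765
(2,1): Delta=0.0000 Bond=3.6765
(2,2): Delta=-0.0407 Bond=7.4551
V0=0.7185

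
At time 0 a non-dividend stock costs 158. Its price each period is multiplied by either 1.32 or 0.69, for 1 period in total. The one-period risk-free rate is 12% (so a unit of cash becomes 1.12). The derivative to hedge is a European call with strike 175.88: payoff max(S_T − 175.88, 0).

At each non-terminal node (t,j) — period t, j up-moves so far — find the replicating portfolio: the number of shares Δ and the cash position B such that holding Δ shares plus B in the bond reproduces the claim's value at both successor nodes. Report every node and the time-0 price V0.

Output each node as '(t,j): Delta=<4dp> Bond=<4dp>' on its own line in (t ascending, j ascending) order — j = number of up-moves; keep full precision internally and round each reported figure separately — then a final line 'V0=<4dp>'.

Risk-neutral probability p* = (R−d)/(u−d) = (1.12−0.69)/(1.32−0.69) = 0.6825.
Terminal payoffs: V(1,0)=0.0000, V(1,1)=32.6800
  t=0,j=0: stock 158.0000 → up 208.5600 (V=32.6800), down 109.0200 (V=0.0000). Price 19.9155; hedge Δ=0.3283, bond B=-31.9575.
Check: Δ(0,0)·S0 + B(0,0) = 19.9155 = V0.

(0,0): Delta=0.3283 Bond=-31.9575
V0=19.9155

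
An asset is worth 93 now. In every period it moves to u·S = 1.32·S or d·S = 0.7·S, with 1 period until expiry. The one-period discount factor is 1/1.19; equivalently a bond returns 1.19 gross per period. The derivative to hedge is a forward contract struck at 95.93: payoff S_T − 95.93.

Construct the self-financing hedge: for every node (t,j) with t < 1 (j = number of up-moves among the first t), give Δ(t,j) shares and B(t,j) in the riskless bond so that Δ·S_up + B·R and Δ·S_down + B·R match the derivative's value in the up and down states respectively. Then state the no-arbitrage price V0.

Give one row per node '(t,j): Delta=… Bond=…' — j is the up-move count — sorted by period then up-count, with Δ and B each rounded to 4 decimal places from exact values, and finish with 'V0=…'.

The replicating-portfolio and risk-neutral prices coincide; use p* = (1.19−0.7)/(1.32−0.7) = 0.7903 for the latter.
Terminal payoffs: V(1,0)=-30.8300, V(1,1)=26.8300
Node (0,0) S=93.0000: V=(p*·26.8300+(1−p*)·-30.8300)/1.19=12.3866; Δ=(26.8300−-30.8300)/(122.7600−65.1000)=1.0000; B=V−Δ·S=-80.6134
Each (Δ,B) replicates both successor values, so the strategy is self-financing and V0 is arbitrage-free.

(0,0): Delta=1.0000 Bond=-80.6134
V0=12.3866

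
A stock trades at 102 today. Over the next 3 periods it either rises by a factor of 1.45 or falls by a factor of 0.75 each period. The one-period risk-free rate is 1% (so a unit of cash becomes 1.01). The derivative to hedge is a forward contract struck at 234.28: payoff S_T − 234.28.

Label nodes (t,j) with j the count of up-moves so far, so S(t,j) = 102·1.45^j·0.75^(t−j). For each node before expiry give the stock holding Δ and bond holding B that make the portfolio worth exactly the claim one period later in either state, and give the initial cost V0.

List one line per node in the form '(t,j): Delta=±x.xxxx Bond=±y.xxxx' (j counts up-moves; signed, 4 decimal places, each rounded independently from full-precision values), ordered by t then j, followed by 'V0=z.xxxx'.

No-arbitrage ⇒ martingale measure with p* = (R−d)/(u−d) = 0.3714.
Terminal payoffs: V(3,0)=-191.2488, V(3,1)=-151.0863, V(3,2)=-73.4387, V(3,3)=76.6797
Node (2,0) S=57.3750: V=(p*·-151.0863+(1−p*)·-191.2488)/1.01=-174.5854; Δ=(-151.0863−-191.2488)/(83.1937−43.0312)=1.0000; B=V−Δ·S=-231.9604
Node (2,1) S=110.9250: V=(p*·-73.4387+(1−p*)·-151.0863)/1.01=-121.0354; Δ=(-73.4387−-151.0863)/(160.8413−83.1938)=1.0000; B=V−Δ·S=-231.9604
Node (2,2) S=214.4550: V=(p*·76.6797+(1−p*)·-73.4387)/1.01=-17.5054; Δ=(76.6797−-73.4387)/(310.9597−160.8413)=1.0000; B=V−Δ·S=-231.9604
Node (1,0) S=76.5000: V=(p*·-121.0354+(1−p*)·-174.5854)/1.01=-153.1638; Δ=(-121.0354−-174.5854)/(110.9250−57.3750)=1.0000; B=V−Δ·S=-229.6638
Node (1,1) S=147.9000: V=(p*·-17.5054+(1−p*)·-121.0354)/1.01=-81.7638; Δ=(-17.5054−-121.0354)/(214.4550−110.9250)=1.0000; B=V−Δ·S=-229.6638
Node (0,0) S=102.0000: V=(p*·-81.7638+(1−p*)·-153.1638)/1.01=-125.3899; Δ=(-81.7638−-153.1638)/(147.9000−76.5000)=1.0000; B=V−Δ·S=-227.3899
Root portfolio cost Δ·102+B reproduces V0=-125.3899.

(0,0): Delta=1.0000 Bond=-227.3899
(1,0): Delta=1.0000 Bond=-229.6638
(1,1): Delta=1.0000 Bond=-229.6638
(2,0): Delta=1.0000 Bond=-231.9604
(2,1): Delta=1.0000 Bond=-231.9604
(2,2): Delta=1.0000 Bond=-231.9604
V0=-125.3899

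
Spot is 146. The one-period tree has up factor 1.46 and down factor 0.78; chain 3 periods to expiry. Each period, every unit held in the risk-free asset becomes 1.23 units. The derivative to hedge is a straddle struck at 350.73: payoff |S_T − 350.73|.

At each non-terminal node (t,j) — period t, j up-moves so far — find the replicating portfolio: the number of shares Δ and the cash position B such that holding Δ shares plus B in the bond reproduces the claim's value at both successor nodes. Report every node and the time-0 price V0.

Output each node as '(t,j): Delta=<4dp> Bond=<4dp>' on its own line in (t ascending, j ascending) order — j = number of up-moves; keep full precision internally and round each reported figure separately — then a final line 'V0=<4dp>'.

Since d<R<u, set p* = (R−d)/(u−d) = 0.6618; price each node as the discounted p*-expectation of its children.
Terminal payoffs: V(3,0)=281.4454, V(3,1)=221.0435, V(3,2)=107.9834, V(3,3)=103.6419
  t=2,j=0: stock 88.8264 → up 129.6865 (V=221.0435), down 69.2846 (V=281.4454). Price 196.3199; hedge Δ=-1.0000, bond B=285.1463.
  t=2,j=1: stock 166.2648 → up 242.7466 (V=107.9834), down 129.6865 (V=221.0435). Price 118.8815; hedge Δ=-1.0000, bond B=285.1463.
  t=2,j=2: stock 311.2136 → up 454.3719 (V=103.6419), down 242.7466 (V=107.9834). Price 85.4555; hedge Δ=-0.0205, bond B=91.8402.
  t=1,j=0: stock 113.8800 → up 166.2648 (V=118.8815), down 88.8264 (V=196.3199). Price 117.9463; hedge Δ=-1.0000, bond B=231.8263.
  t=1,j=1: stock 213.1600 → up 311.2136 (V=85.4555), down 166.2648 (V=118.8815). Price 78.6678; hedge Δ=-0.2306, bond B=127.8237.
  t=0,j=0: stock 146.0000 → up 213.1600 (V=78.6678), down 113.8800 (V=117.9463). Price 74.7587; hedge Δ=-0.3956, bond B=132.5212.
Root portfolio cost Δ·146+B reproduces V0=74.7587.

(0,0): Delta=-0.3956 Bond=132.5212
(1,0): Delta=-1.0000 Bond=231.8263
(1,1): Delta=-0.2306 Bond=127.8237
(2,0): Delta=-1.0000 Bond=285.1463
(2,1): Delta=-1.0000 Bond=285.1463
(2,2): Delta=-0.0205 Bond=91.8402
V0=74.7587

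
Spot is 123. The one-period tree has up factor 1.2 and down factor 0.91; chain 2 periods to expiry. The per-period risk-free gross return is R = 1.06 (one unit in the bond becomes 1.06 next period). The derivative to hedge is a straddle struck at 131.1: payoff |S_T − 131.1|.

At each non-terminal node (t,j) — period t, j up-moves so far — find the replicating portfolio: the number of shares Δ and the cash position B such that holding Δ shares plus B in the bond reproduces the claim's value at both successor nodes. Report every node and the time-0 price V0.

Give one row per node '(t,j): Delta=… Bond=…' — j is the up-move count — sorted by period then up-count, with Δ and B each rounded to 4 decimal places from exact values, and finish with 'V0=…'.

(0,0): Delta=0.2532 Bond=-12.6952
(1,0): Delta=-0.8018 Bond=104.6385
(1,1): Delta=1.0000 Bond=-123.6792
V0=18.4529

Under the risk-neutral measure, an up-move has probability p* = (R−d)/(u−d) = 0.5172 and values discount at R = 1.06.
Terminal payoffs: V(2,0)=29.2437, V(2,1)=3.2160, V(2,2)=46.0200
  t=1,j=0: stock 111.9300 → up 134.3160 (V=3.2160), down 101.8563 (V=29.2437). Price 14.8878; hedge Δ=-0.8018, bond B=104.6385.
  t=1,j=1: stock 147.6000 → up 177.1200 (V=46.0200), down 134.3160 (V=3.2160). Price 23.9208; hedge Δ=1.0000, bond B=-123.6792.
  t=0,j=0: stock 123.0000 → up 147.6000 (V=23.9208), down 111.9300 (V=14.8878). Price 18.4529; hedge Δ=0.2532, bond B=-12.6952.
Each (Δ,B) replicates both successor values, so the strategy is self-financing and V0 is arbitrage-free.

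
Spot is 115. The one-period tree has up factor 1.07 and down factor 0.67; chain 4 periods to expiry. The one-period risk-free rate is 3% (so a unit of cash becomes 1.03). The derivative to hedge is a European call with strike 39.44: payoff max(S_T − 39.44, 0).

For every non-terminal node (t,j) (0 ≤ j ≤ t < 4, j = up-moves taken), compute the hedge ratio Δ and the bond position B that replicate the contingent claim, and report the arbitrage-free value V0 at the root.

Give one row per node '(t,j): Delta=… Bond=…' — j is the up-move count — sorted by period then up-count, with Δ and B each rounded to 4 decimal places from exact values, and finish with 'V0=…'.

(0,0): Delta=0.9984 Bond=-34.8509
(1,0): Delta=0.9824 Bond=-34.6610
(1,1): Delta=0.9995 Bond=-36.0337
(2,0): Delta=0.8321 Bond=-27.9415
(2,1): Delta=0.9928 Bond=-36.5630
(2,2): Delta=1.0000 Bond=-37.1760
(3,0): Delta=0.0000 Bond=0.0000
(3,1): Delta=0.8900 Bond=-31.9774
(3,2): Delta=1.0000 Bond=-38.2913
(3,3): Delta=1.0000 Bond=-38.2913
V0=79.9673

Under the risk-neutral measure, an up-move has probability p* = (R−d)/(u−d) = 0.9000 and values discount at R = 1.03.
At expiry t=4: V(4,0)=0.0000, V(4,1)=0.0000, V(4,2)=19.6637, V(4,3)=54.9496, V(4,4)=111.3015
(3,0): S=34.5877. Δ = (V_up−V_dn)/(S_up−S_dn) = (0.0000−0.0000)/(37.0089−23.1738) = 0.0000. V = [p*·0.0000 + (1−p*)·0.0000]/1.03 = 0.0000. B = V − Δ·S = 0.0000.
(3,1): S=55.2371. Δ = (V_up−V_dn)/(S_up−S_dn) = (19.6637−0.0000)/(59.1037−37.0089) = 0.8900. V = [p*·19.6637 + (1−p*)·0.0000]/1.03 = 17.1819. B = V − Δ·S = -31.9774.
(3,2): S=88.2145. Δ = (V_up−V_dn)/(S_up−S_dn) = (54.9496−19.6637)/(94.3896−59.1037) = 1.0000. V = [p*·54.9496 + (1−p*)·19.6637]/1.03 = 49.9233. B = V − Δ·S = -38.2913.
(3,3): S=140.8799. Δ = (V_up−V_dn)/(S_up−S_dn) = (111.3015−54.9496)/(150.7415−94.3896) = 1.0000. V = [p*·111.3015 + (1−p*)·54.9496]/1.03 = 102.5887. B = V − Δ·S = -38.2913.
(2,0): S=51.6235. Δ = (V_up−V_dn)/(S_up−S_dn) = (17.1819−0.0000)/(55.2371−34.5877) = 0.8321. V = [p*·17.1819 + (1−p*)·0.0000]/1.03 = 15.0133. B = V − Δ·S = -27.9415.
(2,1): S=82.4435. Δ = (V_up−V_dn)/(S_up−S_dn) = (49.9233−17.1819)/(88.2145−55.2371) = 0.9928. V = [p*·49.9233 + (1−p*)·17.1819]/1.03 = 45.2904. B = V − Δ·S = -36.5630.
(2,2): S=131.6635. Δ = (V_up−V_dn)/(S_up−S_dn) = (102.5887−49.9233)/(140.8799−88.2145) = 1.0000. V = [p*·102.5887 + (1−p*)·49.9233]/1.03 = 94.4875. B = V − Δ·S = -37.1760.
(1,0): S=77.0500. Δ = (V_up−V_dn)/(S_up−S_dn) = (45.2904−15.0133)/(82.4435−51.6235) = 0.9824. V = [p*·45.2904 + (1−p*)·15.0133]/1.03 = 41.0318. B = V − Δ·S = -34.6610.
(1,1): S=123.0500. Δ = (V_up−V_dn)/(S_up−S_dn) = (94.4875−45.2904)/(131.6635−82.4435) = 0.9995. V = [p*·94.4875 + (1−p*)·45.2904]/1.03 = 86.9590. B = V − Δ·S = -36.0337.
(0,0): S=115.0000. Δ = (V_up−V_dn)/(S_up−S_dn) = (86.9590−41.0318)/(123.0500−77.0500) = 0.9984. V = [p*·86.9590 + (1−p*)·41.0318]/1.03 = 79.9673. B = V − Δ·S = -34.8509.
The time-0 hedge costs 79.9673, which is the no-arbitrage price.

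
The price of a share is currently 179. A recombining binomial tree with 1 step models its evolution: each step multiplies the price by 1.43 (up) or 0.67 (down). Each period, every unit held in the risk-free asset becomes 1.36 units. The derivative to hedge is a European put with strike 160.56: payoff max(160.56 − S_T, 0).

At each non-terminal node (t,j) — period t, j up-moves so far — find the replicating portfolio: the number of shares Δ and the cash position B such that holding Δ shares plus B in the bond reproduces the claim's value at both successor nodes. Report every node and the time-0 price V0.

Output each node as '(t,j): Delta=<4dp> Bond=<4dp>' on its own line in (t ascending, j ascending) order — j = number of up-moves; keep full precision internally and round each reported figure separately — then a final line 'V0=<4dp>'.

(0,0): Delta=-0.2987 Bond=56.2122
V0=2.7516

Risk-neutral probability p* = (R−d)/(u−d) = (1.36−0.67)/(1.43−0.67) = 0.9079.
Terminal values V(1,·): V(1,0)=40.6300, V(1,1)=0.0000
(0,0): S=179.0000. Δ = (V_up−V_dn)/(S_up−S_dn) = (0.0000−40.6300)/(255.9700−119.9300) = -0.2987. V = [p*·0.0000 + (1−p*)·40.6300]/1.36 = 2.7516. B = V − Δ·S = 56.2122.
The time-0 hedge costs 2.7516, which is the no-arbitrage price.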